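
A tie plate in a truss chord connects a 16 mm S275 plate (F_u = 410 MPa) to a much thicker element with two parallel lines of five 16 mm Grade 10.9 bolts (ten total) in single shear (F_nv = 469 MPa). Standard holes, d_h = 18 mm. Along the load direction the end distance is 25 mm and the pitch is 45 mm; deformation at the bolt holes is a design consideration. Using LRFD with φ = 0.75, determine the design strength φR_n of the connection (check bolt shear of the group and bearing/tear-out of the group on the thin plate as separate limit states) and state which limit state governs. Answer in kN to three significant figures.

707 kN (bolt shear governs)

Bolt shear: A_b = π·16²/4 = 201.1 mm²; R_n = 469 × 201.1 × 10 × 1 / 1000 = 943 kN → 0.75 × 943 = 707 kN.
Bearing (1.2 l_c t F_u ≤ 2.4 d t F_u): upper limit = 2.4·16·16·410 / 1000 = 251.9 kN.
  Edge l_c = 25 − 18/2 = 16 → r_n = 126 kN; interior l_c = 45 − 18 = 27 → r_n = 212.5 kN.
  R_n,bearing = 2·126 + 8·212.5 = 1952 kN → 0.75 × 1952 = 1460 kN.
Bolt shear governs: 707 kN.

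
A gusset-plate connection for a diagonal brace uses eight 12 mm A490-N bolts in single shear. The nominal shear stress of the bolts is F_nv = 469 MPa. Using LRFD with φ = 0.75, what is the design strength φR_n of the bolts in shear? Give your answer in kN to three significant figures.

318 kN

A_b = π × 12² / 4 = 113.1 mm².
R_n = F_nv · A_b · n · n_s = 469 × 113.1 × 8 × 1 / 1000 = 424.3 kN.
Design strength φR_n = 0.75 × 424.3 = 318 kN.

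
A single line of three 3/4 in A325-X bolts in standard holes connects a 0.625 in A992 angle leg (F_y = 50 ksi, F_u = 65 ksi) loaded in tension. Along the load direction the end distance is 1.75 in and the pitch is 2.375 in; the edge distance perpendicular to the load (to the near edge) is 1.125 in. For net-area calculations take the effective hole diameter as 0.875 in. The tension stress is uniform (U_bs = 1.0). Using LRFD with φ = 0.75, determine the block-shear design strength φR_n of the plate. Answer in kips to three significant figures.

99.8 kips

Shear plane L_v = 1.75 + 2·2.375 = 6.5 in; A_gv = 6.5 × 0.625 = 4.062 in².
A_nv = (6.5 − 2.5·0.875) × 0.625 = 2.695 in².
A_nt = (1.125 − 0.5·0.875) × 0.625 = 0.4297 in².
0.6 F_u A_nv = 105.1 kips; 0.6 F_y A_gv = 121.9 kips → shear rupture governs the shear term.
R_n = 105.1 + 1.0 × 65 × 0.4297 = 133 kips.
Design strength φR_n = 0.75 × 133 = 99.8 kips.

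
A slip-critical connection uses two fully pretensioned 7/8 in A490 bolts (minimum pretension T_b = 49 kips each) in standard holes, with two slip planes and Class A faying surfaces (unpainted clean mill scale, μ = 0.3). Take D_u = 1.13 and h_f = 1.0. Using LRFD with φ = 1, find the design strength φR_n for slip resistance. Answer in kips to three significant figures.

66.4 kips

R_n = μ · D_u · h_f · T_b · n_s · n_b = 0.3 × 1.13 × 1.0 × 49 × 2 × 2 = 66.44 kips.
Design strength φR_n = 1 × 66.44 = 66.4 kips.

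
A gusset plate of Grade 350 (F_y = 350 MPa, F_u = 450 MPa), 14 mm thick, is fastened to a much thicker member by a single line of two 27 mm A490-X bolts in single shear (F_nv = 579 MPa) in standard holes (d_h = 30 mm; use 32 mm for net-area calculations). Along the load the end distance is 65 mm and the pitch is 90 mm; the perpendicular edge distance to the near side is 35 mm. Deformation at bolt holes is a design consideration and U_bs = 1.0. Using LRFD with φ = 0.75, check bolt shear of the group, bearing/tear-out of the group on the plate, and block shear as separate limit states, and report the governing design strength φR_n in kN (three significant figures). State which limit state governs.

Bolt shear: A_b = π·27²/4 = 572.6 mm²; R_n = 579 × 572.6 × 2 × 1 / 1000 = 663 kN → 0.75 × 663 = 497 kN.
Bearing: edge l_c = 50, r_n = 378 kN; interior l_c = 60, r_n = 408.2 kN; R_n = 378 + 1·408.2 = 786.2 kN → 590 kN.
Block shear: A_gv = 2170, A_nv = 1498, A_nt = 266 mm²; R_n = min(0.6F_uA_nv, 0.6F_yA_gv) + U_bs·F_u·A_nt = 524.2 kN → 393 kN.
Block shear governs: 393 kN.

393 kN (block shear governs)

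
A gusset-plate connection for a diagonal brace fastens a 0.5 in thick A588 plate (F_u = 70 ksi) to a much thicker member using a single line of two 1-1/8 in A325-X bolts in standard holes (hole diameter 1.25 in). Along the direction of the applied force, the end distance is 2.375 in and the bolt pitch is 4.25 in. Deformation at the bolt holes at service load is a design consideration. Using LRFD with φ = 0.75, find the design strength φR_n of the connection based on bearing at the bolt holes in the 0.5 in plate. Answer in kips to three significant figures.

Per bolt r_n = 1.2 l_c t F_u ≤ 2.4 d t F_u; upper limit = 2.4 × 1.125 × 0.5 × 70 = 94.5 kips.
Edge bolt: l_c = 2.375 − 1.25/2 = 1.75 in → 1.2 × 1.75 × 0.5 × 70 = 73.5 → r_n = 73.5 kips.
Interior bolts: l_c = 4.25 − 1.25 = 3 in → 1.2 × 3 × 0.5 × 70 = 126 → r_n = 94.5 kips.
R_n = 1 × 73.5 + 1 × 94.5 = 168 kips.
Design strength φR_n = 0.75 × 168 = 126 kips.

126 kips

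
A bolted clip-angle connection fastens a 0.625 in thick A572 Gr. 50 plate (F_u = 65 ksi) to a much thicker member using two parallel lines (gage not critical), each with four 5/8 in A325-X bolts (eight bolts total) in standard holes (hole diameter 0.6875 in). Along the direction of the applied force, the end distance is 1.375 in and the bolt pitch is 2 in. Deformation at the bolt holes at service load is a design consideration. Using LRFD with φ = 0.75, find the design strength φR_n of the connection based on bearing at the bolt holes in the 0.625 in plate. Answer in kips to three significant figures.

Per bolt r_n = 1.2 l_c t F_u ≤ 2.4 d t F_u; upper limit = 2.4 × 0.625 × 0.625 × 65 = 60.94 kips.
Edge bolt: l_c = 1.375 − 0.6875/2 = 1.031 in → 1.2 × 1.031 × 0.625 × 65 = 50.27 → r_n = 50.27 kips.
Interior bolts: l_c = 2 − 0.6875 = 1.312 in → 1.2 × 1.312 × 0.625 × 65 = 63.98 → r_n = 60.94 kips.
R_n = 2 × 50.27 + 6 × 60.94 = 466.2 kips.
Design strength φR_n = 0.75 × 466.2 = 350 kips.

350 kips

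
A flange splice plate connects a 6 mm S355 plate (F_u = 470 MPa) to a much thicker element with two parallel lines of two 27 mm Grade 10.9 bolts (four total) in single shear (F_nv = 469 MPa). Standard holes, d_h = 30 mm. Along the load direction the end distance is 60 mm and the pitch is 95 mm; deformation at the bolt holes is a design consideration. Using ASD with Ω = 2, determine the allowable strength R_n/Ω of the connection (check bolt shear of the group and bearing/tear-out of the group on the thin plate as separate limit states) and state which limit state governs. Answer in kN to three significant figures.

Bolt shear: A_b = π·27²/4 = 572.6 mm²; R_n = 469 × 572.6 × 4 × 1 / 1000 = 1074 kN → 1074 / 2 = 537 kN.
Bearing (1.2 l_c t F_u ≤ 2.4 d t F_u): upper limit = 2.4·27·6·470 / 1000 = 182.7 kN.
  Edge l_c = 60 − 30/2 = 45 → r_n = 152.3 kN; interior l_c = 95 − 30 = 65 → r_n = 182.7 kN.
  R_n,bearing = 2·152.3 + 2·182.7 = 670 kN → 670 / 2 = 335 kN.
Bearing governs: 335 kN.

335 kN (bearing governs)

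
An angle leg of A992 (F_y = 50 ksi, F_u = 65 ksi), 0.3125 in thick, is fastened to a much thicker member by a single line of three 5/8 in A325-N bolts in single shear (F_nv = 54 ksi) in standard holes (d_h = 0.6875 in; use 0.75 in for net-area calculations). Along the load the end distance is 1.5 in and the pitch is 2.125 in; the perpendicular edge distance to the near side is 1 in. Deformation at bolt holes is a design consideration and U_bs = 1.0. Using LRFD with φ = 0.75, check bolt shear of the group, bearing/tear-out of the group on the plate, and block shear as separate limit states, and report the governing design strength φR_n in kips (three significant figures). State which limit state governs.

Bolt shear: A_b = π·0.625²/4 = 0.3068 in²; R_n = 54 × 0.3068 × 3 × 1 = 49.7 kips → 0.75 × 49.7 = 37.3 kips.
Bearing: edge l_c = 1.156, r_n = 28.18 kips; interior l_c = 1.438, r_n = 30.47 kips; R_n = 28.18 + 2·30.47 = 89.12 kips → 66.8 kips.
Block shear: A_gv = 1.797, A_nv = 1.211, A_nt = 0.1953 in²; R_n = min(0.6F_uA_nv, 0.6F_yA_gv) + U_bs·F_u·A_nt = 59.92 kips → 44.9 kips.
Bolt shear governs: 37.3 kips.

37.3 kips (bolt shear governs)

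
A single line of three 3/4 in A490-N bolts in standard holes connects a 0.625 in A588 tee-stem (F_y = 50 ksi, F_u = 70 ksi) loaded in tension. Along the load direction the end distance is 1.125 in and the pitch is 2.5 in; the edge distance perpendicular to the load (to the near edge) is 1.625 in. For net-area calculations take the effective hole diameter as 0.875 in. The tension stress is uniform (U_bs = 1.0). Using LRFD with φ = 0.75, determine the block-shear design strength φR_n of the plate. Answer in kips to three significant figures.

Shear plane L_v = 1.125 + 2·2.5 = 6.125 in; A_gv = 6.125 × 0.625 = 3.828 in².
A_nv = (6.125 − 2.5·0.875) × 0.625 = 2.461 in².
A_nt = (1.625 − 0.5·0.875) × 0.625 = 0.7422 in².
0.6 F_u A_nv = 103.4 kips; 0.6 F_y A_gv = 114.8 kips → shear rupture governs the shear term.
R_n = 103.4 + 1.0 × 70 × 0.7422 = 155.3 kips.
Design strength φR_n = 0.75 × 155.3 = 116 kips.

116 kips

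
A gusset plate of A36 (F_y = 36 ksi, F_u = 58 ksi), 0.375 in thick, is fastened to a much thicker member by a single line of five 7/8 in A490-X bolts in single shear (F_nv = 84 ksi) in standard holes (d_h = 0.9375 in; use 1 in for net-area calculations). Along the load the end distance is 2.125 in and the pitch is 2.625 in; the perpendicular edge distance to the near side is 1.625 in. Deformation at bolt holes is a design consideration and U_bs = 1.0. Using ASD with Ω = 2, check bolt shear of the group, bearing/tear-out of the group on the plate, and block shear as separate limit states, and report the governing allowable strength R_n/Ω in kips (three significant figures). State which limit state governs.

63.4 kips (block shear governs)

Bolt shear: A_b = π·0.875²/4 = 0.6013 in²; R_n = 84 × 0.6013 × 5 × 1 = 252.6 kips → 252.6 / 2 = 126 kips.
Bearing: edge l_c = 1.656, r_n = 43.23 kips; interior l_c = 1.688, r_n = 44.04 kips; R_n = 43.23 + 4·44.04 = 219.4 kips → 110 kips.
Block shear: A_gv = 4.734, A_nv = 3.047, A_nt = 0.4219 in²; R_n = min(0.6F_uA_nv, 0.6F_yA_gv) + U_bs·F_u·A_nt = 126.7 kips → 63.4 kips.
Block shear governs: 63.4 kips.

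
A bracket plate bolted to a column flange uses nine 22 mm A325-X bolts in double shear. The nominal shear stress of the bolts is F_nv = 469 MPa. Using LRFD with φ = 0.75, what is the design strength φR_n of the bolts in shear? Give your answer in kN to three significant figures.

2410 kN

A_b = π × 22² / 4 = 380.1 mm².
R_n = F_nv · A_b · n · n_s = 469 × 380.1 × 9 × 2 / 1000 = 3209 kN.
Design strength φR_n = 0.75 × 3209 = 2410 kN.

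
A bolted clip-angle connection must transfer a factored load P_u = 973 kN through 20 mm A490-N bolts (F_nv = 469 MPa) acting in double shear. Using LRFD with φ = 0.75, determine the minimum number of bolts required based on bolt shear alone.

5 bolts

A_b = π·20²/4 = 314.2 mm².
Per-bolt design strength φR_n = 0.75 × 469 × 314.2 × 2 / 1000 = 221 kN.
n ≥ 973 / 221 = 4.402 → use 5 bolts.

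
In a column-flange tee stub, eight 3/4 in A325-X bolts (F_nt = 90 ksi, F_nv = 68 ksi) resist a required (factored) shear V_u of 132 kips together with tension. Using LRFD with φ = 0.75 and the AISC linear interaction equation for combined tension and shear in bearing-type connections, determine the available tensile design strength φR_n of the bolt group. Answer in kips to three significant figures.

135 kips

A_b = π·0.75²/4 = 0.4418 in²; f_rv = 132 / (8 × 0.4418) = 37.35 ksi.
F'_nt = 1.3 F_nt − (F_nt / φF_nv) f_rv = 1.3·90 − (90/(0.75·68))·37.35 = 51.09 ksi, capped at F_nt → F'_nt = 51.09 ksi.
R_n = F'_nt · A_b · n = 51.09 × 0.4418 × 8 = 180.6 kips.
Design strength φR_n = 0.75 × 180.6 = 135 kips.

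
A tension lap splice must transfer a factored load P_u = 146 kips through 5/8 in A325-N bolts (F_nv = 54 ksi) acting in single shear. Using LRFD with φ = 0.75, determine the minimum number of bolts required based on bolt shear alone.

A_b = π·0.625²/4 = 0.3068 in².
Per-bolt design strength φR_n = 0.75 × 54 × 0.3068 × 1 = 12.43 kips.
n ≥ 146 / 12.43 = 11.75 → use 12 bolts.

12 bolts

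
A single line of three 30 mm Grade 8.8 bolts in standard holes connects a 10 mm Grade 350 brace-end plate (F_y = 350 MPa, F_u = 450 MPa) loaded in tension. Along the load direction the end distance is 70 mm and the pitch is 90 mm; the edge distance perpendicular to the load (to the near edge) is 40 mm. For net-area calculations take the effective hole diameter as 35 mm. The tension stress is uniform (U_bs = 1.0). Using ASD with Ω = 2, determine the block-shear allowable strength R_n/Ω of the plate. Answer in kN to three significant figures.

270 kN

Shear plane L_v = 70 + 2·90 = 250 mm; A_gv = 250 × 10 = 2500 mm².
A_nv = (250 − 2.5·35) × 10 = 1625 mm².
A_nt = (40 − 0.5·35) × 10 = 225 mm².
0.6 F_u A_nv = 438.8 kN; 0.6 F_y A_gv = 525 kN → shear rupture governs the shear term.
R_n = 438.8 + 1.0 × 450 × 225 / 1000 = 540 kN.
Allowable strength R_n/Ω = 540 / 2 = 270 kN.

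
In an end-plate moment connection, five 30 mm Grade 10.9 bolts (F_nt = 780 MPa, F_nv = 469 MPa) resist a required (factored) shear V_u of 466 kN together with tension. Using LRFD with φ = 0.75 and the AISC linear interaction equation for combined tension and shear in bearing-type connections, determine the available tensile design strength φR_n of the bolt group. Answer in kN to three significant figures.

A_b = π·30²/4 = 706.9 mm²; f_rv = 466 × 1000 / (5 × 706.9) = 131.9 MPa.
F'_nt = 1.3 F_nt − (F_nt / φF_nv) f_rv = 1.3·780 − (780/(0.75·469))·131.9 = 721.6 MPa, capped at F_nt → F'_nt = 721.6 MPa.
R_n = F'_nt · A_b · n = 721.6 × 706.9 × 5 / 1000 = 2550 kN.
Design strength φR_n = 0.75 × 2550 = 1910 kN.

1910 kN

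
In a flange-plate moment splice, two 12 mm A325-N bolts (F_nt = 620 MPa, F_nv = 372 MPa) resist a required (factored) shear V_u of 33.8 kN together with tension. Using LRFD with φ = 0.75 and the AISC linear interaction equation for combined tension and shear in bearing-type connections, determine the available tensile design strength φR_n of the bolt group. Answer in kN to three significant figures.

80.4 kN

A_b = π·12²/4 = 113.1 mm²; f_rv = 33.8 × 1000 / (2 × 113.1) = 149.4 MPa.
F'_nt = 1.3 F_nt − (F_nt / φF_nv) f_rv = 1.3·620 − (620/(0.75·372))·149.4 = 473.9 MPa, capped at F_nt → F'_nt = 473.9 MPa.
R_n = F'_nt · A_b · n = 473.9 × 113.1 × 2 / 1000 = 107.2 kN.
Design strength φR_n = 0.75 × 107.2 = 80.4 kN.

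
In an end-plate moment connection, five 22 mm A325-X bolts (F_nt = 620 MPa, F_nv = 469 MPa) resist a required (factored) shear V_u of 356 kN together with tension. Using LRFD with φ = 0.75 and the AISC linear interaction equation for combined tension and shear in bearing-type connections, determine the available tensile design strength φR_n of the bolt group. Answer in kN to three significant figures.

678 kN

A_b = π·22²/4 = 380.1 mm²; f_rv = 356 × 1000 / (5 × 380.1) = 187.3 MPa.
F'_nt = 1.3 F_nt − (F_nt / φF_nv) f_rv = 1.3·620 − (620/(0.75·469))·187.3 = 475.9 MPa, capped at F_nt → F'_nt = 475.9 MPa.
R_n = F'_nt · A_b · n = 475.9 × 380.1 × 5 / 1000 = 904.4 kN.
Design strength φR_n = 0.75 × 904.4 = 678 kN.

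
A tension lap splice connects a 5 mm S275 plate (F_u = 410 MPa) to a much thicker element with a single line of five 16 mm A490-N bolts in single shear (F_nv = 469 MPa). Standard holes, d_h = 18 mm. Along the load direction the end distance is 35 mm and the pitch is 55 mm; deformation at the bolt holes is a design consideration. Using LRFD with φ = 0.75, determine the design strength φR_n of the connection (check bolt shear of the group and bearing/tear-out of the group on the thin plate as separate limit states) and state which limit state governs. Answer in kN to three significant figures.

Bolt shear: A_b = π·16²/4 = 201.1 mm²; R_n = 469 × 201.1 × 5 × 1 / 1000 = 471.5 kN → 0.75 × 471.5 = 354 kN.
Bearing (1.2 l_c t F_u ≤ 2.4 d t F_u): upper limit = 2.4·16·5·410 / 1000 = 78.72 kN.
  Edge l_c = 35 − 18/2 = 26 → r_n = 63.96 kN; interior l_c = 55 − 18 = 37 → r_n = 78.72 kN.
  R_n,bearing = 1·63.96 + 4·78.72 = 378.8 kN → 0.75 × 378.8 = 284 kN.
Bearing governs: 284 kN.

284 kN (bearing governs)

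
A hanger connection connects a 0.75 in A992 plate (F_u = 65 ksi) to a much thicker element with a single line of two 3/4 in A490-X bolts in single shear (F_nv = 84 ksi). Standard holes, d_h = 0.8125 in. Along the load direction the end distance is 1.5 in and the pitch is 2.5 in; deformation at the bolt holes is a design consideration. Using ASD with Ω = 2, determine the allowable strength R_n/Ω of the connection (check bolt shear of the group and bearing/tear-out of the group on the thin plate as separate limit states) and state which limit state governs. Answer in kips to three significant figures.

Bolt shear: A_b = π·0.75²/4 = 0.4418 in²; R_n = 84 × 0.4418 × 2 × 1 = 74.22 kips → 74.22 / 2 = 37.1 kips.
Bearing (1.2 l_c t F_u ≤ 2.4 d t F_u): upper limit = 2.4·0.75·0.75·65 = 87.75 kips.
  Edge l_c = 1.5 − 0.8125/2 = 1.094 → r_n = 63.98 kips; interior l_c = 2.5 − 0.8125 = 1.688 → r_n = 87.75 kips.
  R_n,bearing = 1·63.98 + 1·87.75 = 151.7 kips → 151.7 / 2 = 75.9 kips.
Bolt shear governs: 37.1 kips.

37.1 kips (bolt shear governs)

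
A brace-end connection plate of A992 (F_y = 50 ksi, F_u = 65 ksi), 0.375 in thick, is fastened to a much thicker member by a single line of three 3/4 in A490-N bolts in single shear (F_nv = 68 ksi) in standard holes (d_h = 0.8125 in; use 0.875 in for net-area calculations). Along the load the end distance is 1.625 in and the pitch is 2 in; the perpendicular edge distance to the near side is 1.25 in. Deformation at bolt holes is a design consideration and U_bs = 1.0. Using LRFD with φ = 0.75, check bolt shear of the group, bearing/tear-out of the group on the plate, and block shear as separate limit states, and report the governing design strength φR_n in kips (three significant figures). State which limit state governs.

52.6 kips (block shear governs)

Bolt shear: A_b = π·0.75²/4 = 0.4418 in²; R_n = 68 × 0.4418 × 3 × 1 = 90.12 kips → 0.75 × 90.12 = 67.6 kips.
Bearing: edge l_c = 1.219, r_n = 35.65 kips; interior l_c = 1.188, r_n = 34.73 kips; R_n = 35.65 + 2·34.73 = 105.1 kips → 78.8 kips.
Block shear: A_gv = 2.109, A_nv = 1.289, A_nt = 0.3047 in²; R_n = min(0.6F_uA_nv, 0.6F_yA_gv) + U_bs·F_u·A_nt = 70.08 kips → 52.6 kips.
Block shear governs: 52.6 kips.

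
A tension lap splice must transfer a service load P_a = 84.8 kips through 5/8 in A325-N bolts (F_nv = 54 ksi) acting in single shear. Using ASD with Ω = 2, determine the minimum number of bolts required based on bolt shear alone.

11 bolts

A_b = π·0.625²/4 = 0.3068 in².
Per-bolt allowable strength R_n/Ω = 54 × 0.3068 × 1 / 2 = 8.283 kips.
n ≥ 84.8 / 8.283 = 10.24 → use 11 bolts.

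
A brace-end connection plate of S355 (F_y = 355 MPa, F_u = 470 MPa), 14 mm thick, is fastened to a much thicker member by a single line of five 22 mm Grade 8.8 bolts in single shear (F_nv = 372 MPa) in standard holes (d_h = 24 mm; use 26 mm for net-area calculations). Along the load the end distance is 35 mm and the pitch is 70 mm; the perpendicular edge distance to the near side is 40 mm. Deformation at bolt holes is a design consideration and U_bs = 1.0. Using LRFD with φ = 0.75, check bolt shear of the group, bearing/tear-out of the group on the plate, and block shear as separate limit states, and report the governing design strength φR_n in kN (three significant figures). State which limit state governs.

530 kN (bolt shear governs)

Bolt shear: A_b = π·22²/4 = 380.1 mm²; R_n = 372 × 380.1 × 5 × 1 / 1000 = 707 kN → 0.75 × 707 = 530 kN.
Bearing: edge l_c = 23, r_n = 181.6 kN; interior l_c = 46, r_n = 347.4 kN; R_n = 181.6 + 4·347.4 = 1571 kN → 1180 kN.
Block shear: A_gv = 4410, A_nv = 2772, A_nt = 378 mm²; R_n = min(0.6F_uA_nv, 0.6F_yA_gv) + U_bs·F_u·A_nt = 959.4 kN → 720 kN.
Bolt shear governs: 530 kN.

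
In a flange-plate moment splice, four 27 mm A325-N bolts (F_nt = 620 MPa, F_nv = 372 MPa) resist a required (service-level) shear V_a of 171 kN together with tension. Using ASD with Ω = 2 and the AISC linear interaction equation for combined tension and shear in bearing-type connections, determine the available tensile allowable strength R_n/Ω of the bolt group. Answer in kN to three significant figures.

638 kN

A_b = π·27²/4 = 572.6 mm²; f_rv = 171 × 1000 / (4 × 572.6) = 74.67 MPa.
F'_nt = 1.3 F_nt − (Ω F_nt / F_nv) f_rv = 1.3·620 − (2·620/372)·74.67 = 557.1 MPa, capped at F_nt → F'_nt = 557.1 MPa.
R_n = F'_nt · A_b · n = 557.1 × 572.6 × 4 / 1000 = 1276 kN.
Allowable strength R_n/Ω = 1276 / 2 = 638 kN.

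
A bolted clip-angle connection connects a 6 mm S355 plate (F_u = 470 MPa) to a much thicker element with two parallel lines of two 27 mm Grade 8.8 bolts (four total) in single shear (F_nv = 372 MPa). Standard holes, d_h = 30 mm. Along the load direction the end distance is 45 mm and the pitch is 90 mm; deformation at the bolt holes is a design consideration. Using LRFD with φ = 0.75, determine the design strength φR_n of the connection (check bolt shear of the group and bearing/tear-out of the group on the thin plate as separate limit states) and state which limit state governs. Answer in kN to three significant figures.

426 kN (bearing governs)

Bolt shear: A_b = π·27²/4 = 572.6 mm²; R_n = 372 × 572.6 × 4 × 1 / 1000 = 852 kN → 0.75 × 852 = 639 kN.
Bearing (1.2 l_c t F_u ≤ 2.4 d t F_u): upper limit = 2.4·27·6·470 / 1000 = 182.7 kN.
  Edge l_c = 45 − 30/2 = 30 → r_n = 101.5 kN; interior l_c = 90 − 30 = 60 → r_n = 182.7 kN.
  R_n,bearing = 2·101.5 + 2·182.7 = 568.5 kN → 0.75 × 568.5 = 426 kN.
Bearing governs: 426 kN.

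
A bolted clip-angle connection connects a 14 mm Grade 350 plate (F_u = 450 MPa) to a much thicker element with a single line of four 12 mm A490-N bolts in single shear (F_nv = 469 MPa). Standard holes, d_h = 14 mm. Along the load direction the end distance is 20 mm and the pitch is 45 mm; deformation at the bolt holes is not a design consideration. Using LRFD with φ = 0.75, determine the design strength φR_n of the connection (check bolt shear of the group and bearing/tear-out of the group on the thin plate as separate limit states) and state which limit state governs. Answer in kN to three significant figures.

159 kN (bolt shear governs)

Bolt shear: A_b = π·12²/4 = 113.1 mm²; R_n = 469 × 113.1 × 4 × 1 / 1000 = 212.2 kN → 0.75 × 212.2 = 159 kN.
Bearing (1.5 l_c t F_u ≤ 3.0 d t F_u): upper limit = 3.0·12·14·450 / 1000 = 226.8 kN.
  Edge l_c = 20 − 14/2 = 13 → r_n = 122.9 kN; interior l_c = 45 − 14 = 31 → r_n = 226.8 kN.
  R_n,bearing = 1·122.9 + 3·226.8 = 803.3 kN → 0.75 × 803.3 = 602 kN.
Bolt shear governs: 159 kN.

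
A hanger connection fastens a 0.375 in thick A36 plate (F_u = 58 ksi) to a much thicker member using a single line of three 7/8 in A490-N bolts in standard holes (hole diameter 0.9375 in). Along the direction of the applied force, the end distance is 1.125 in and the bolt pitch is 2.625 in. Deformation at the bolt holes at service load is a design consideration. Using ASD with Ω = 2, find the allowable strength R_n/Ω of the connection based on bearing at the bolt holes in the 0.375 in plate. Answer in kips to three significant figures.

Per bolt r_n = 1.2 l_c t F_u ≤ 2.4 d t F_u; upper limit = 2.4 × 0.875 × 0.375 × 58 = 45.68 kips.
Edge bolt: l_c = 1.125 − 0.9375/2 = 0.6562 in → 1.2 × 0.6562 × 0.375 × 58 = 17.13 → r_n = 17.13 kips.
Interior bolts: l_c = 2.625 − 0.9375 = 1.688 in → 1.2 × 1.688 × 0.375 × 58 = 44.04 → r_n = 44.04 kips.
R_n = 1 × 17.13 + 2 × 44.04 = 105.2 kips.
Allowable strength R_n/Ω = 105.2 / 2 = 52.6 kips.

52.6 kips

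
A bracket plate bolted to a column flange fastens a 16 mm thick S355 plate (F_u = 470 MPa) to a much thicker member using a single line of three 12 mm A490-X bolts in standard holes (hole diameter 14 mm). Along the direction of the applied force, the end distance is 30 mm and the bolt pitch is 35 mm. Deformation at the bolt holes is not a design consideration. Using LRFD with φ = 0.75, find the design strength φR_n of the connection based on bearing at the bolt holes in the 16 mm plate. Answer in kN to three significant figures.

Per bolt r_n = 1.5 l_c t F_u ≤ 3.0 d t F_u; upper limit = 3.0 × 12 × 16 × 470 / 1000 = 270.7 kN.
Edge bolt: l_c = 30 − 14/2 = 23 mm → 1.5 × 23 × 16 × 470 / 1000 = 259.4 → r_n = 259.4 kN.
Interior bolts: l_c = 35 − 14 = 21 mm → 1.5 × 21 × 16 × 470 / 1000 = 236.9 → r_n = 236.9 kN.
R_n = 1 × 259.4 + 2 × 236.9 = 733.2 kN.
Design strength φR_n = 0.75 × 733.2 = 550 kN.

550 kN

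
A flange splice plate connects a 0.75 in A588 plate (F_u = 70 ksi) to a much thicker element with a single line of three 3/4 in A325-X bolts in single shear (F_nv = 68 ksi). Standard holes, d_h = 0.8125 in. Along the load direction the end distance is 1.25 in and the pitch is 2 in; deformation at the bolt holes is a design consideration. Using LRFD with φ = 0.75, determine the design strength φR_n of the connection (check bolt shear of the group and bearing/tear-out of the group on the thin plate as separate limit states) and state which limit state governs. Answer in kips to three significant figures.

Bolt shear: A_b = π·0.75²/4 = 0.4418 in²; R_n = 68 × 0.4418 × 3 × 1 = 90.12 kips → 0.75 × 90.12 = 67.6 kips.
Bearing (1.2 l_c t F_u ≤ 2.4 d t F_u): upper limit = 2.4·0.75·0.75·70 = 94.5 kips.
  Edge l_c = 1.25 − 0.8125/2 = 0.8438 → r_n = 53.16 kips; interior l_c = 2 − 0.8125 = 1.188 → r_n = 74.81 kips.
  R_n,bearing = 1·53.16 + 2·74.81 = 202.8 kips → 0.75 × 202.8 = 152 kips.
Bolt shear governs: 67.6 kips.

67.6 kips (bolt shear governs)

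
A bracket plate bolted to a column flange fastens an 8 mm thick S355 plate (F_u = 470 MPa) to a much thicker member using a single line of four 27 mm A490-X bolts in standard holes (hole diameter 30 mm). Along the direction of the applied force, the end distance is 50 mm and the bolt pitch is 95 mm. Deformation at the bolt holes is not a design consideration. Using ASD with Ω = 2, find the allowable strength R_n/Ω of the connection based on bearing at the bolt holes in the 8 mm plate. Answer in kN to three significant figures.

Per bolt r_n = 1.5 l_c t F_u ≤ 3.0 d t F_u; upper limit = 3.0 × 27 × 8 × 470 / 1000 = 304.6 kN.
Edge bolt: l_c = 50 − 30/2 = 35 mm → 1.5 × 35 × 8 × 470 / 1000 = 197.4 → r_n = 197.4 kN.
Interior bolts: l_c = 95 − 30 = 65 mm → 1.5 × 65 × 8 × 470 / 1000 = 366.6 → r_n = 304.6 kN.
R_n = 1 × 197.4 + 3 × 304.6 = 1111 kN.
Allowable strength R_n/Ω = 1111 / 2 = 556 kN.

556 kN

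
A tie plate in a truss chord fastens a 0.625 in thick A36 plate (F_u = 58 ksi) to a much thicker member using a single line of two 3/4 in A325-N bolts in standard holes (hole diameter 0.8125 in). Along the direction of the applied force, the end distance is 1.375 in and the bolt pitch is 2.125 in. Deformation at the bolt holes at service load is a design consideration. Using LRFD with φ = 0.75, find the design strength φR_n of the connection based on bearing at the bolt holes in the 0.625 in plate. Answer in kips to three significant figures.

74.4 kips

Per bolt r_n = 1.2 l_c t F_u ≤ 2.4 d t F_u; upper limit = 2.4 × 0.75 × 0.625 × 58 = 65.25 kips.
Edge bolt: l_c = 1.375 − 0.8125/2 = 0.9688 in → 1.2 × 0.9688 × 0.625 × 58 = 42.14 → r_n = 42.14 kips.
Interior bolts: l_c = 2.125 − 0.8125 = 1.312 in → 1.2 × 1.312 × 0.625 × 58 = 57.09 → r_n = 57.09 kips.
R_n = 1 × 42.14 + 1 × 57.09 = 99.23 kips.
Design strength φR_n = 0.75 × 99.23 = 74.4 kips.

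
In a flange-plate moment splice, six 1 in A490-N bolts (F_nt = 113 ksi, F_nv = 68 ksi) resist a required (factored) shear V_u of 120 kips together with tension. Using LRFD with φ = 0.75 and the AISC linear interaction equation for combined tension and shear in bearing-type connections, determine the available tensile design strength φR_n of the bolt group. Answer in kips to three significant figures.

320 kips

A_b = π·1²/4 = 0.7854 in²; f_rv = 120 / (6 × 0.7854) = 25.46 ksi.
F'_nt = 1.3 F_nt − (F_nt / φF_nv) f_rv = 1.3·113 − (113/(0.75·68))·25.46 = 90.48 ksi, capped at F_nt → F'_nt = 90.48 ksi.
R_n = F'_nt · A_b · n = 90.48 × 0.7854 × 6 = 426.4 kips.
Design strength φR_n = 0.75 × 426.4 = 320 kips.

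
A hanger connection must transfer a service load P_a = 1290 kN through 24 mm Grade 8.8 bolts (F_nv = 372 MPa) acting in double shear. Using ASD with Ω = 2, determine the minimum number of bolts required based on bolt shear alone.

A_b = π·24²/4 = 452.4 mm².
Per-bolt allowable strength R_n/Ω = 372 × 452.4 × 2 / 1000 / 2 = 168.3 kN.
n ≥ 1290 / 168.3 = 7.665 → use 8 bolts.

8 bolts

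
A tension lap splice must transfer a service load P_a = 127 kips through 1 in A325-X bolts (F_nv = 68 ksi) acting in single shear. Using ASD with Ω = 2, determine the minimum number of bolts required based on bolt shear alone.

A_b = π·1²/4 = 0.7854 in².
Per-bolt allowable strength R_n/Ω = 68 × 0.7854 × 1 / 2 = 26.7 kips.
n ≥ 127 / 26.7 = 4.756 → use 5 bolts.

5 bolts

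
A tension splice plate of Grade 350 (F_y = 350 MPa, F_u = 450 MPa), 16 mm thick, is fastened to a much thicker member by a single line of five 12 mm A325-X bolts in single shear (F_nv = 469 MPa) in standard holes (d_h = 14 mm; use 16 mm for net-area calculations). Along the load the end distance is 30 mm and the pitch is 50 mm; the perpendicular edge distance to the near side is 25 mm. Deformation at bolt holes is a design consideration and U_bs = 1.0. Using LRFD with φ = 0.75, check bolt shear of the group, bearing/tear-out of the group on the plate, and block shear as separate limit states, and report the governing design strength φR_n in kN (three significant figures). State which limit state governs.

Bolt shear: A_b = π·12²/4 = 113.1 mm²; R_n = 469 × 113.1 × 5 × 1 / 1000 = 265.2 kN → 0.75 × 265.2 = 199 kN.
Bearing: edge l_c = 23, r_n = 198.7 kN; interior l_c = 36, r_n = 207.4 kN; R_n = 198.7 + 4·207.4 = 1028 kN → 771 kN.
Block shear: A_gv = 3680, A_nv = 2528, A_nt = 272 mm²; R_n = min(0.6F_uA_nv, 0.6F_yA_gv) + U_bs·F_u·A_nt = 805 kN → 604 kN.
Bolt shear governs: 199 kN.

199 kN (bolt shear governs)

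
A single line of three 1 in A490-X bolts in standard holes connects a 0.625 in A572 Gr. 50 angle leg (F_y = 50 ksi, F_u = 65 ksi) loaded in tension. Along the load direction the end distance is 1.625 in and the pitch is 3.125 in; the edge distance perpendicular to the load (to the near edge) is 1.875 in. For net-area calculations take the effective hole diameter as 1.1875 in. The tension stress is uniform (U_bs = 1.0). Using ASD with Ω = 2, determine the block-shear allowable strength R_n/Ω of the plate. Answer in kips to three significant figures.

85.8 kips

Shear plane L_v = 1.625 + 2·3.125 = 7.875 in; A_gv = 7.875 × 0.625 = 4.922 in².
A_nv = (7.875 − 2.5·1.1875) × 0.625 = 3.066 in².
A_nt = (1.875 − 0.5·1.1875) × 0.625 = 0.8008 in².
0.6 F_u A_nv = 119.6 kips; 0.6 F_y A_gv = 147.7 kips → shear rupture governs the shear term.
R_n = 119.6 + 1.0 × 65 × 0.8008 = 171.6 kips.
Allowable strength R_n/Ω = 171.6 / 2 = 85.8 kips.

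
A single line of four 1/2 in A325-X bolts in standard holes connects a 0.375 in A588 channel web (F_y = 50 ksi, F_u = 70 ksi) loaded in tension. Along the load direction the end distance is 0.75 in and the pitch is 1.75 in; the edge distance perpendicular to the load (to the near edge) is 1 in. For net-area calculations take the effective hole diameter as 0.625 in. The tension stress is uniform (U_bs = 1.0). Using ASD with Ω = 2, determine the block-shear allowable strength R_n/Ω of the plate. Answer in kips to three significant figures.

Shear plane L_v = 0.75 + 3·1.75 = 6 in; A_gv = 6 × 0.375 = 2.25 in².
A_nv = (6 − 3.5·0.625) × 0.375 = 1.43 in².
A_nt = (1 − 0.5·0.625) × 0.375 = 0.2578 in².
0.6 F_u A_nv = 60.05 kips; 0.6 F_y A_gv = 67.5 kips → shear rupture governs the shear term.
R_n = 60.05 + 1.0 × 70 × 0.2578 = 78.09 kips.
Allowable strength R_n/Ω = 78.09 / 2 = 39 kips.

39 kips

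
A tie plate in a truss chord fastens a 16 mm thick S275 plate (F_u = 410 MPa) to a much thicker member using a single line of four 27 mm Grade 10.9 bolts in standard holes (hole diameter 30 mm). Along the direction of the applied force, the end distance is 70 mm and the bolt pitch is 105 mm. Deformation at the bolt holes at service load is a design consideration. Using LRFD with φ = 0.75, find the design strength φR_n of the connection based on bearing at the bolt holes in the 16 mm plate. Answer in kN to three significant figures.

Per bolt r_n = 1.2 l_c t F_u ≤ 2.4 d t F_u; upper limit = 2.4 × 27 × 16 × 410 / 1000 = 425.1 kN.
Edge bolt: l_c = 70 − 30/2 = 55 mm → 1.2 × 55 × 16 × 410 / 1000 = 433 → r_n = 425.1 kN.
Interior bolts: l_c = 105 − 30 = 75 mm → 1.2 × 75 × 16 × 410 / 1000 = 590.4 → r_n = 425.1 kN.
R_n = 1 × 425.1 + 3 × 425.1 = 1700 kN.
Design strength φR_n = 0.75 × 1700 = 1280 kN.

1280 kN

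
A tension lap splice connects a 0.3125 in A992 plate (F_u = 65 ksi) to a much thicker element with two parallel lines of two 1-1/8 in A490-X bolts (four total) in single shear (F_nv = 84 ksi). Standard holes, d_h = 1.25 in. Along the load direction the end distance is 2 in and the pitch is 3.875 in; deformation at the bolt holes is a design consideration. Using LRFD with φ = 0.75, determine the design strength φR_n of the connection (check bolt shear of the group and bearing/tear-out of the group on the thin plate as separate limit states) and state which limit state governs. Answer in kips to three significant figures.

Bolt shear: A_b = π·1.125²/4 = 0.994 in²; R_n = 84 × 0.994 × 4 × 1 = 334 kips → 0.75 × 334 = 250 kips.
Bearing (1.2 l_c t F_u ≤ 2.4 d t F_u): upper limit = 2.4·1.125·0.3125·65 = 54.84 kips.
  Edge l_c = 2 − 1.25/2 = 1.375 → r_n = 33.52 kips; interior l_c = 3.875 − 1.25 = 2.625 → r_n = 54.84 kips.
  R_n,bearing = 2·33.52 + 2·54.84 = 176.7 kips → 0.75 × 176.7 = 133 kips.
Bearing governs: 133 kips.

133 kips (bearing governs)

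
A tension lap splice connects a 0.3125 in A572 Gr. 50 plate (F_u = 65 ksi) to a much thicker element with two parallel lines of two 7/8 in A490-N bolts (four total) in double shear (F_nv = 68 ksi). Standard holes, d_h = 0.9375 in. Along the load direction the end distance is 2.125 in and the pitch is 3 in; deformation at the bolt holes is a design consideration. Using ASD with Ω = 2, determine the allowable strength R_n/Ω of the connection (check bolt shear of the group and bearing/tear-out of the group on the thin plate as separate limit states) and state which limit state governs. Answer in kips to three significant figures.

83 kips (bearing governs)

Bolt shear: A_b = π·0.875²/4 = 0.6013 in²; R_n = 68 × 0.6013 × 4 × 2 = 327.1 kips → 327.1 / 2 = 164 kips.
Bearing (1.2 l_c t F_u ≤ 2.4 d t F_u): upper limit = 2.4·0.875·0.3125·65 = 42.66 kips.
  Edge l_c = 2.125 − 0.9375/2 = 1.656 → r_n = 40.37 kips; interior l_c = 3 − 0.9375 = 2.062 → r_n = 42.66 kips.
  R_n,bearing = 2·40.37 + 2·42.66 = 166.1 kips → 166.1 / 2 = 83 kips.
Bearing governs: 83 kips.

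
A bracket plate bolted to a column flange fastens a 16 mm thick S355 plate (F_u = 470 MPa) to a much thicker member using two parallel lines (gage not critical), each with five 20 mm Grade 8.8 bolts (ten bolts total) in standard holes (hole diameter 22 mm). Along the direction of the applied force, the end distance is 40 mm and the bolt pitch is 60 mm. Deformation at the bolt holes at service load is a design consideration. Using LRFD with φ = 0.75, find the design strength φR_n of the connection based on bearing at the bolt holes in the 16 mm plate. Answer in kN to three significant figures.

Per bolt r_n = 1.2 l_c t F_u ≤ 2.4 d t F_u; upper limit = 2.4 × 20 × 16 × 470 / 1000 = 361 kN.
Edge bolt: l_c = 40 − 22/2 = 29 mm → 1.2 × 29 × 16 × 470 / 1000 = 261.7 → r_n = 261.7 kN.
Interior bolts: l_c = 60 − 22 = 38 mm → 1.2 × 38 × 16 × 470 / 1000 = 342.9 → r_n = 342.9 kN.
R_n = 2 × 261.7 + 8 × 342.9 = 3267 kN.
Design strength φR_n = 0.75 × 3267 = 2450 kN.

2450 kN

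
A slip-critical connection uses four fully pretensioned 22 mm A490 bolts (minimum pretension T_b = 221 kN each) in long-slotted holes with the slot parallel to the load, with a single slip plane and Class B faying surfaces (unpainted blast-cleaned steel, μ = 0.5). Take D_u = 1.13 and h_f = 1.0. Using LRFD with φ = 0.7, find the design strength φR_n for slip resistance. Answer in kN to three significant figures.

350 kN

R_n = μ · D_u · h_f · T_b · n_s · n_b = 0.5 × 1.13 × 1.0 × 221 × 1 × 4 = 499.5 kN.
Design strength φR_n = 0.7 × 499.5 = 350 kN.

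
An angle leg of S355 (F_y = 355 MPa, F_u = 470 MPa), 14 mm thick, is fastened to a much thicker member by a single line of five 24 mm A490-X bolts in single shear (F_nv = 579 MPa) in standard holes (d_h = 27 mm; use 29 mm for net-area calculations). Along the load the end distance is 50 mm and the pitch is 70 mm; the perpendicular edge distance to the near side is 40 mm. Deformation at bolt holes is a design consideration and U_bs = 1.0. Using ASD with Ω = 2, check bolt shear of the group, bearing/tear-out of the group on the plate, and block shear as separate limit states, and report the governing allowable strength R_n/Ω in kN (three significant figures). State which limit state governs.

478 kN (block shear governs)

Bolt shear: A_b = π·24²/4 = 452.4 mm²; R_n = 579 × 452.4 × 5 × 1 / 1000 = 1310 kN → 1310 / 2 = 655 kN.
Bearing: edge l_c = 36.5, r_n = 288.2 kN; interior l_c = 43, r_n = 339.5 kN; R_n = 288.2 + 4·339.5 = 1646 kN → 823 kN.
Block shear: A_gv = 4620, A_nv = 2793, A_nt = 357 mm²; R_n = min(0.6F_uA_nv, 0.6F_yA_gv) + U_bs·F_u·A_nt = 955.4 kN → 478 kN.
Block shear governs: 478 kN.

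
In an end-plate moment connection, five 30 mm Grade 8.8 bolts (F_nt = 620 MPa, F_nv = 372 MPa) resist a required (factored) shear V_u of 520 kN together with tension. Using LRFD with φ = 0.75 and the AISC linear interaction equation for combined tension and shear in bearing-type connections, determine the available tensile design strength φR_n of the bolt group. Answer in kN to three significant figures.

1270 kN

A_b = π·30²/4 = 706.9 mm²; f_rv = 520 × 1000 / (5 × 706.9) = 147.1 MPa.
F'_nt = 1.3 F_nt − (F_nt / φF_nv) f_rv = 1.3·620 − (620/(0.75·372))·147.1 = 479 MPa, capped at F_nt → F'_nt = 479 MPa.
R_n = F'_nt · A_b · n = 479 × 706.9 × 5 / 1000 = 1693 kN.
Design strength φR_n = 0.75 × 1693 = 1270 kN.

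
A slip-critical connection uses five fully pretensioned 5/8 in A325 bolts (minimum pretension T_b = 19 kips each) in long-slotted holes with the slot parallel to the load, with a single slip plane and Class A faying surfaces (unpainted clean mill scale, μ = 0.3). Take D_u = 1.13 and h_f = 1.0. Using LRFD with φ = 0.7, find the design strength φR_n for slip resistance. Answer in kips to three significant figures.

22.5 kips

R_n = μ · D_u · h_f · T_b · n_s · n_b = 0.3 × 1.13 × 1.0 × 19 × 1 × 5 = 32.2 kips.
Design strength φR_n = 0.7 × 32.2 = 22.5 kips.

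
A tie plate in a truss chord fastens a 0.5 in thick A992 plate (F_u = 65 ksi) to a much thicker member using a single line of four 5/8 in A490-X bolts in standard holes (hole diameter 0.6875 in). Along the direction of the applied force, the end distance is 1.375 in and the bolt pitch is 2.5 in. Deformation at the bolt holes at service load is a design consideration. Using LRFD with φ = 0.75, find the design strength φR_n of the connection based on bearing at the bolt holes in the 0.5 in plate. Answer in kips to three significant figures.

140 kips

Per bolt r_n = 1.2 l_c t F_u ≤ 2.4 d t F_u; upper limit = 2.4 × 0.625 × 0.5 × 65 = 48.75 kips.
Edge bolt: l_c = 1.375 − 0.6875/2 = 1.031 in → 1.2 × 1.031 × 0.5 × 65 = 40.22 → r_n = 40.22 kips.
Interior bolts: l_c = 2.5 − 0.6875 = 1.812 in → 1.2 × 1.812 × 0.5 × 65 = 70.69 → r_n = 48.75 kips.
R_n = 1 × 40.22 + 3 × 48.75 = 186.5 kips.
Design strength φR_n = 0.75 × 186.5 = 140 kips.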